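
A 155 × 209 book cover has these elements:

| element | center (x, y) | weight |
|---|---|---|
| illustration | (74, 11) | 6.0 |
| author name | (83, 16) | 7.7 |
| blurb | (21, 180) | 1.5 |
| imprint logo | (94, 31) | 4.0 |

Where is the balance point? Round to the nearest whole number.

(78, 30)

Σw = 6.0 + 7.7 + 1.5 + 4.0 = 19.2.
x: (6.0·74 + 7.7·83 + 1.5·21 + 4.0·94) / 19.2 = 1490.6 / 19.2 ≈ 77.64
y: (6.0·11 + 7.7·16 + 1.5·180 + 4.0·31) / 19.2 = 583.2 / 19.2 ≈ 30.38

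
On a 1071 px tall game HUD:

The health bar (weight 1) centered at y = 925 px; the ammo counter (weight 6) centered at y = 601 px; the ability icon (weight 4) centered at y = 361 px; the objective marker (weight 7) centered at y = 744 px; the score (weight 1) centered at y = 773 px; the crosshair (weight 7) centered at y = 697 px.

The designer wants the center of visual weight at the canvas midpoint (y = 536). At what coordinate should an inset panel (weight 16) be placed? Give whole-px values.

With the inset panel, Σw becomes 1 + 6 + 4 + 7 + 1 + 7 + 16 = 42.
y: need Σw·y = 42·536 = 22512. Existing = 1·925 + 6·601 + 4·361 + 7·744 + 1·773 + 7·697 = 16835. Remainder 5677 / 16 ≈ 354.81.

y ≈ 355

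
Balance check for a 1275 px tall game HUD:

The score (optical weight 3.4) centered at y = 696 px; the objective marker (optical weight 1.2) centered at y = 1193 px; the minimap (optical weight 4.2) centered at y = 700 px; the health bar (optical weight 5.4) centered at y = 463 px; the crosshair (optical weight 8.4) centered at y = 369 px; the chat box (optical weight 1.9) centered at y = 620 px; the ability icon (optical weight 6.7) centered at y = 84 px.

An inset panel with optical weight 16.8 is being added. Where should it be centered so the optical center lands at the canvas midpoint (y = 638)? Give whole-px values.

y ≈ 985

With the inset panel, Σw becomes 3.4 + 1.2 + 4.2 + 5.4 + 8.4 + 1.9 + 6.7 + 16.8 = 48.0.
y: need Σw·y = 48.0·638 = 30624.0. Existing = 3.4·696 + 1.2·1193 + 4.2·700 + 5.4·463 + 8.4·369 + 1.9·620 + 6.7·84 = 14078.6. Remainder 16545.4 / 16.8 ≈ 984.85.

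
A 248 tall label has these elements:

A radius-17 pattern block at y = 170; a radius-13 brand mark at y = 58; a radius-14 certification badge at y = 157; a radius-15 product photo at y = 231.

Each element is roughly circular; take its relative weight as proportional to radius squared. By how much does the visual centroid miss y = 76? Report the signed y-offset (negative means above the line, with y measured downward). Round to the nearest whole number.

≈ 85

r² weights: pattern block 17² = 289, brand mark 13² = 169, certification badge 14² = 196, product photo 15² = 225. Total = 879.
y: (289·170 + 169·58 + 196·157 + 225·231) / 879 = 141679 / 879 ≈ 161.18
Offset from y = 76: 161.18 − 76 ≈ 85.18.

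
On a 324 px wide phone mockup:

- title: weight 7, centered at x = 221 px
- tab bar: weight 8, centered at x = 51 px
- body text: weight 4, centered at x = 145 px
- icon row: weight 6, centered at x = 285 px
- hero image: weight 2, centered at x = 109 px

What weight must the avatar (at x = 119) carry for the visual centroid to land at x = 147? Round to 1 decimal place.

Fixed elements: Σw = 7 + 8 + 4 + 6 + 2 = 27, Σw·x = 7·221 + 8·51 + 4·145 + 6·285 + 2·109 = 4463.
Set Σw·x/Σw = 147: (4463 + 119w) = 147·(27 + w).
So w = (147·27 − 4463)/(119 − 147) = -494/-28 ≈ 17.64.

w ≈ 17.6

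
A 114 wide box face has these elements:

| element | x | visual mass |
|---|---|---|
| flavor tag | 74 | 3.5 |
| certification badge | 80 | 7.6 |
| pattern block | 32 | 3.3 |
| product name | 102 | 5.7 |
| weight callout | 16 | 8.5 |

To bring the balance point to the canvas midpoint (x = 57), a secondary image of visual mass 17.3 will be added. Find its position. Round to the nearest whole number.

With the secondary image, Σw becomes 3.5 + 7.6 + 3.3 + 5.7 + 8.5 + 17.3 = 45.9.
x: target moment 45.9×57 = 2616.3; current 3.5·74 + 7.6·80 + 3.3·32 + 5.7·102 + 8.5·16 = 1690.0; the secondary image supplies 926.3, so x = 926.3/17.3 ≈ 53.54.

x ≈ 54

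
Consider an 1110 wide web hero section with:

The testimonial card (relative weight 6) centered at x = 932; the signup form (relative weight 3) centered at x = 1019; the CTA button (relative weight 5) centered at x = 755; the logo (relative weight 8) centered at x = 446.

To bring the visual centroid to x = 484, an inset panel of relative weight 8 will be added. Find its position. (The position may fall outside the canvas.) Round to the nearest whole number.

After adding the inset panel, total weight = 6 + 3 + 5 + 8 + 8 = 30.
x: need Σw·x = 30·484 = 14520. Existing = 6·932 + 3·1019 + 5·755 + 8·446 = 15992. Remainder -1472 / 8 ≈ -184.00.

x ≈ -184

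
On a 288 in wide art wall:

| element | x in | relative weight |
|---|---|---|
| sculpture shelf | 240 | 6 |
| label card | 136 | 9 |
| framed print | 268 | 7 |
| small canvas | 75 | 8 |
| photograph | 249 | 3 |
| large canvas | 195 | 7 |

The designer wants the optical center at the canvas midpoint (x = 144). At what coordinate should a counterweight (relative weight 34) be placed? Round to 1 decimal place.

x ≈ 100.1

After adding the counterweight, total weight = 6 + 9 + 7 + 8 + 3 + 7 + 34 = 74.
Along x: (7252 + 34·x) / 74 = 144 (existing moment 6·240 + 9·136 + 7·268 + 8·75 + 3·249 + 7·195 = 7252) ⇒ x = (10656 − 7252) / 34 ≈ 100.12.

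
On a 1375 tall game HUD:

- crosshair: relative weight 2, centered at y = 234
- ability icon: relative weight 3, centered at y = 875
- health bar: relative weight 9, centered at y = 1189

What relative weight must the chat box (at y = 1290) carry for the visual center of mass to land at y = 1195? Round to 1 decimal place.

w ≈ 30.9

Existing Σw = 14 (2 + 3 + 9); existing moment 2·234 + 3·875 + 9·1189 = 13794.
Set Σw·y/Σw = 1195: (13794 + 1290w) = 1195·(14 + w).
Rearranging, w·(1290 − 1195) = 1195·14 − 13794 = 2936, so w ≈ 2936/95 = 30.91.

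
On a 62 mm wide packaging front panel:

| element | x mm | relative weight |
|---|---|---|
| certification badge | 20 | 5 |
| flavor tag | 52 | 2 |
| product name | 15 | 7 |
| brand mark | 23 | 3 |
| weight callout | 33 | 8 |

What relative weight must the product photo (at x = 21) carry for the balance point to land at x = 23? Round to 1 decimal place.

Fixed elements: Σw = 5 + 2 + 7 + 3 + 8 = 25, Σw·x = 5·20 + 2·52 + 7·15 + 3·23 + 8·33 = 642.
For the centroid to hit 23: (642 + w·21) / (25 + w) = 23.
Solving: w = (23·25 − 642) / (21 − 23) = -67 / -2 ≈ 33.50.

w ≈ 33.5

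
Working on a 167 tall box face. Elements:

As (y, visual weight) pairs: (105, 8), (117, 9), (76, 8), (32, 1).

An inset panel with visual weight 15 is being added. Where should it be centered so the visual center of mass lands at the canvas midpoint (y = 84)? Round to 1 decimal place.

After adding the inset panel, total weight = 8 + 9 + 8 + 1 + 15 = 41.
y: need Σw·y = 41·84 = 3444. Existing = 8·105 + 9·117 + 8·76 + 1·32 = 2533. Remainder 911 / 15 ≈ 60.73.

y ≈ 60.7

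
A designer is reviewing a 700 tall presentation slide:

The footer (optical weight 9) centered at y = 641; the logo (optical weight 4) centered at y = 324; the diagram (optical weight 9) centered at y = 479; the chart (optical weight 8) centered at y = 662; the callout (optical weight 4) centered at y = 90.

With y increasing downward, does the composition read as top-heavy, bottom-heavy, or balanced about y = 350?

bottom-heavy

Total weight = 9 + 4 + 9 + 8 + 4 = 34.
y: (9·641 + 4·324 + 9·479 + 8·662 + 4·90) / 34 = 17032 / 34 ≈ 500.94
500.9 lies below (larger y than) the midline 350, so the layout is bottom-heavy.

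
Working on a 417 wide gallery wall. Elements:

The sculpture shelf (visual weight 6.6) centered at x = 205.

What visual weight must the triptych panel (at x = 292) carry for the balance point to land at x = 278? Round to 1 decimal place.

Known: weight 6.6 with moment 6.6·205 = 1353.0.
Balance at x = 278 requires (1353.0 + w·292) / (6.6 + w) = 278.
Solving: w = (278·6.6 − 1353.0) / (292 − 278) = 481.8 / 14 ≈ 34.41.

w ≈ 34.4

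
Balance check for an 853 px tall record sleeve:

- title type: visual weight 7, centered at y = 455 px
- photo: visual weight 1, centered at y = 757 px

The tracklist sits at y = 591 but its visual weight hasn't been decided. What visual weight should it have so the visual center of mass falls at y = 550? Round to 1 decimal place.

w ≈ 11.2

Existing Σw = 8 (7 + 1); existing moment 7·455 + 1·757 = 3942.
Balance at y = 550 requires (3942 + w·591) / (8 + w) = 550.
Rearranging, w·(591 − 550) = 550·8 − 3942 = 458, so w ≈ 458/41 = 11.17.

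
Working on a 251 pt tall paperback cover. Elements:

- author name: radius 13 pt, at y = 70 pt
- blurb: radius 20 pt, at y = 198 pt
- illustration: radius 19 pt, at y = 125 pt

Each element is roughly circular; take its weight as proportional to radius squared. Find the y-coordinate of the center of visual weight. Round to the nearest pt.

Weights ∝ r²: author name 13² = 169, blurb 20² = 400, illustration 19² = 361; Σw = 930.
y-moment: 169·70 + 400·198 + 361·125 = 136155; centroid 136155/930 ≈ 146.40.

y ≈ 146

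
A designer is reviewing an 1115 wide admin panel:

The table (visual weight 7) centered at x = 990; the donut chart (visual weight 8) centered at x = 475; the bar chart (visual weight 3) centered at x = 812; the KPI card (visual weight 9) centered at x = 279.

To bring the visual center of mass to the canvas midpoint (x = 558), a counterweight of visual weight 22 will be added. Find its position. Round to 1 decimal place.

x ≈ 530.2

After adding the counterweight, total weight = 7 + 8 + 3 + 9 + 22 = 49.
Along x: (15677 + 22·x) / 49 = 558 (existing moment 7·990 + 8·475 + 3·812 + 9·279 = 15677) ⇒ x = (27342 − 15677) / 22 ≈ 530.23.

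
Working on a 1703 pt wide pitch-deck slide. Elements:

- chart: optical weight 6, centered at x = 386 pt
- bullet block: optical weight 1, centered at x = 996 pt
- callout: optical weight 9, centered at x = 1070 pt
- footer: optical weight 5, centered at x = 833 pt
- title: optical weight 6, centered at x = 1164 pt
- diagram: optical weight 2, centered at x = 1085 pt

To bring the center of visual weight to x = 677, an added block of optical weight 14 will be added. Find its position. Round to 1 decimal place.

x ≈ 203.6

New total weight: (6 + 1 + 9 + 5 + 6 + 2) + 14 = 43.
x: target moment 43×677 = 29111; current 6·386 + 1·996 + 9·1070 + 5·833 + 6·1164 + 2·1085 = 26261; the added block supplies 2850, so x = 2850/14 ≈ 203.57.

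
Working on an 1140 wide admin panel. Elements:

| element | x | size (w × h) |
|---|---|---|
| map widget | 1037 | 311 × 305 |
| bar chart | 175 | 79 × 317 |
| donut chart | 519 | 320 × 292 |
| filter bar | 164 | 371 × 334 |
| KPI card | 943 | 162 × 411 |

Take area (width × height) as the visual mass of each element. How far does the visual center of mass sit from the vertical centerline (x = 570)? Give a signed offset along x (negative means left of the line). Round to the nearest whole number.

≈ 10

Areas: map widget 311·305 = 94855, bar chart 79·317 = 25043, donut chart 320·292 = 93440, filter bar 371·334 = 123914, KPI card 162·411 = 66582. Total weight = 403834.
Σw·x = 94855·1037 + 25043·175 + 93440·519 + 123914·164 + 66582·943 = 234351242, so x̄ = 234351242/403834 ≈ 580.32.
Difference: 580.32 − 570 ≈ 10.32.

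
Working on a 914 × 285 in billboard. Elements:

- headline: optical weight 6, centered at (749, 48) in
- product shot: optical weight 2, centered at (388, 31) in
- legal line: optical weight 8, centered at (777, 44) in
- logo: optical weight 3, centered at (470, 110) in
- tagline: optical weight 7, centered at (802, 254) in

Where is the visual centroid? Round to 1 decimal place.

Σw = 6 + 2 + 8 + 3 + 7 = 26.
x-moment: 6·749 + 2·388 + 8·777 + 3·470 + 7·802 = 18510; centroid 18510/26 ≈ 711.92.
y-moment: 6·48 + 2·31 + 8·44 + 3·110 + 7·254 = 2810; centroid 2810/26 ≈ 108.08.

(711.9, 108.1)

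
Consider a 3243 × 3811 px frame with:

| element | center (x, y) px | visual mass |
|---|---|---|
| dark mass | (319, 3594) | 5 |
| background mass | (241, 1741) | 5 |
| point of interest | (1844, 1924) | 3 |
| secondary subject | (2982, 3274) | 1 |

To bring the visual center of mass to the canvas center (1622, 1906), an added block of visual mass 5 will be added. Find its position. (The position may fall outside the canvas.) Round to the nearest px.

(3901, 99)

After adding the added block, total weight = 5 + 5 + 3 + 1 + 5 = 19.
x: target moment 19×1622 = 30818; current 5·319 + 5·241 + 3·1844 + 1·2982 = 11314; the added block supplies 19504, so x = 19504/5 ≈ 3900.80.
y: target moment 19×1906 = 36214; current 5·3594 + 5·1741 + 3·1924 + 1·3274 = 35721; the added block supplies 493, so y = 493/5 ≈ 98.60.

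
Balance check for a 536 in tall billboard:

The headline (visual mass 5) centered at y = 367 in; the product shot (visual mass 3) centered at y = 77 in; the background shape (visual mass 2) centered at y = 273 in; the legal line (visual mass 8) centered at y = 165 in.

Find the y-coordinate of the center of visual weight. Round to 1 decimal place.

Weights sum to 5 + 3 + 2 + 8 = 18.
y: (5·367 + 3·77 + 2·273 + 8·165) / 18 = 3932 / 18 ≈ 218.44

y ≈ 218.4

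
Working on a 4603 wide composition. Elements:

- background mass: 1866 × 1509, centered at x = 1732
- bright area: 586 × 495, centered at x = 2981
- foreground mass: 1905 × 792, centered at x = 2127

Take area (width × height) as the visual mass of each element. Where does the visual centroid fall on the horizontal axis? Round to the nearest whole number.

x ≈ 1940

Areas: background mass 1866·1509 = 2815794, bright area 586·495 = 290070, foreground mass 1905·792 = 1508760. Total weight = 4614624.
x: (2815794·1732 + 290070·2981 + 1508760·2127) / 4614624 = 8950786398 / 4614624 ≈ 1939.66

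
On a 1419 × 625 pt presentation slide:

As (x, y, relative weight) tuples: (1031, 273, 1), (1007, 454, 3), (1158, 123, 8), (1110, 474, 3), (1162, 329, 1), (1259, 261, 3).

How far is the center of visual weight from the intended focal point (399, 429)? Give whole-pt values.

Total weight = 1 + 3 + 8 + 3 + 1 + 3 = 19.
Σw·x = 21585; x̄ = 21585/19 ≈ 1136.05.
y: moment 5153 / weight 19 ≈ 271.21
From (399, 429): dx = 737.05, dy = -157.79, so the distance is √(dx²+dy²) ≈ 753.75.

≈ 754 pt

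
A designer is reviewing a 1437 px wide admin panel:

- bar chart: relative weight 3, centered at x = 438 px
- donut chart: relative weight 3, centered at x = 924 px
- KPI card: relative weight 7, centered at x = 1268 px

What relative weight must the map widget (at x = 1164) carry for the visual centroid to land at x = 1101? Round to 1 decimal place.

Known weights sum to 3 + 3 + 7 = 13; their moment is 3·438 + 3·924 + 7·1268 = 12962.
For the centroid to hit 1101: (12962 + w·1164) / (13 + w) = 1101.
So w = (1101·13 − 12962)/(1164 − 1101) = 1351/63 ≈ 21.44.

w ≈ 21.4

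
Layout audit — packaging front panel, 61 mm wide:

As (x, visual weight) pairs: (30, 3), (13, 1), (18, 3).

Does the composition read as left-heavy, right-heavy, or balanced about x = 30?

left-heavy

Total weight = 3 + 1 + 3 = 7.
Σw·x = 3·30 + 1·13 + 3·18 = 157, so x̄ = 157/7 ≈ 22.43.
Since 22.4 is left of 30, the composition reads left-heavy.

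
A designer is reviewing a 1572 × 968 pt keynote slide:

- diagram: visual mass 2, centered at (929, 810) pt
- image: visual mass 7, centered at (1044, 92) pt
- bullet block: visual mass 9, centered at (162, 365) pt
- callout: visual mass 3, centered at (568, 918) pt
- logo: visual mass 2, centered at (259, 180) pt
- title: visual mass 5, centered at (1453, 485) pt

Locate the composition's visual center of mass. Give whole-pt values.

Total weight = 2 + 7 + 9 + 3 + 2 + 5 = 28.
x: moment 20111 / weight 28 ≈ 718.25
Σw·y = 11088; ȳ = 11088/28 ≈ 396.00.

(718, 396)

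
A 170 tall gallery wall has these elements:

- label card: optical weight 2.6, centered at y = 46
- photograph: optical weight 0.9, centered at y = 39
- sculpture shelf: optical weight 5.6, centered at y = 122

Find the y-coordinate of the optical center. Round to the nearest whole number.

y ≈ 92

Weights sum to 2.6 + 0.9 + 5.6 = 9.1.
Σw·y = 2.6·46 + 0.9·39 + 5.6·122 = 837.9, so ȳ = 837.9/9.1 ≈ 92.08.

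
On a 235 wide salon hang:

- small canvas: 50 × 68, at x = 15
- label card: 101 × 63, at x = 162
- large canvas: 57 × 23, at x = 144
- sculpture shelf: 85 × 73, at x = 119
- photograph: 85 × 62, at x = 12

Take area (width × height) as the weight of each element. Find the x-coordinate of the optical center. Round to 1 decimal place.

x ≈ 91.9

Areas: small canvas 50·68 = 3400, label card 101·63 = 6363, large canvas 57·23 = 1311, sculpture shelf 85·73 = 6205, photograph 85·62 = 5270. Total weight = 22549.
Σw·x = 3400·15 + 6363·162 + 1311·144 + 6205·119 + 5270·12 = 2072225, so x̄ = 2072225/22549 ≈ 91.90.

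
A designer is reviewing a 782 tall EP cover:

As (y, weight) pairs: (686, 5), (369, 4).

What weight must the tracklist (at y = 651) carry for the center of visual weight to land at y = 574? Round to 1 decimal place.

w ≈ 3.4

Known weights sum to 5 + 4 = 9; their moment is 5·686 + 4·369 = 4906.
For the centroid to hit 574: (4906 + w·651) / (9 + w) = 574.
So w = (574·9 − 4906)/(651 − 574) = 260/77 ≈ 3.38.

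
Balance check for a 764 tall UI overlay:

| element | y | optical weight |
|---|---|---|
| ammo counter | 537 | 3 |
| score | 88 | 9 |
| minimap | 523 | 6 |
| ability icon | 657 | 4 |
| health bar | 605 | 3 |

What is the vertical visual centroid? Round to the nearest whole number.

y ≈ 399

Total weight = 3 + 9 + 6 + 4 + 3 = 25.
y-moment: 3·537 + 9·88 + 6·523 + 4·657 + 3·605 = 9984; centroid 9984/25 ≈ 399.36.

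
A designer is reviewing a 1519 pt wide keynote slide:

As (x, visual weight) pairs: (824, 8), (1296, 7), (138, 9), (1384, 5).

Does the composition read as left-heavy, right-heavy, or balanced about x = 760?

right-heavy

Weights sum to 8 + 7 + 9 + 5 = 29.
x-moment: 8·824 + 7·1296 + 9·138 + 5·1384 = 23826; centroid 23826/29 ≈ 821.59.
Since 821.6 is right of 760, the composition reads right-heavy.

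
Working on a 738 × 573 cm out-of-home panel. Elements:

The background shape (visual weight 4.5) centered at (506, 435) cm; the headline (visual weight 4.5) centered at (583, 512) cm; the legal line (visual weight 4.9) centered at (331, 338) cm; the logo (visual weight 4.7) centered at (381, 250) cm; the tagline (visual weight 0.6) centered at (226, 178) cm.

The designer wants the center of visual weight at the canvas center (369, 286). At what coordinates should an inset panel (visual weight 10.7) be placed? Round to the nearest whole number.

With the inset panel, Σw becomes 4.5 + 4.5 + 4.9 + 4.7 + 0.6 + 10.7 = 29.9.
x: need Σw·x = 29.9·369 = 11033.1. Existing = 4.5·506 + 4.5·583 + 4.9·331 + 4.7·381 + 0.6·226 = 8448.7. Remainder 2584.4 / 10.7 ≈ 241.53.
y: need Σw·y = 29.9·286 = 8551.4. Existing = 4.5·435 + 4.5·512 + 4.9·338 + 4.7·250 + 0.6·178 = 7199.5. Remainder 1351.9 / 10.7 ≈ 126.35.

(242, 126)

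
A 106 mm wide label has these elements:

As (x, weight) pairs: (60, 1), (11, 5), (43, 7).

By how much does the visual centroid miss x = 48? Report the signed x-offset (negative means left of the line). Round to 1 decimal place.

≈ -16.0 mm

Total weight = 1 + 5 + 7 = 13.
x: (1·60 + 5·11 + 7·43) / 13 = 416 / 13 ≈ 32.00
Difference: 32.00 − 48 ≈ -16.00.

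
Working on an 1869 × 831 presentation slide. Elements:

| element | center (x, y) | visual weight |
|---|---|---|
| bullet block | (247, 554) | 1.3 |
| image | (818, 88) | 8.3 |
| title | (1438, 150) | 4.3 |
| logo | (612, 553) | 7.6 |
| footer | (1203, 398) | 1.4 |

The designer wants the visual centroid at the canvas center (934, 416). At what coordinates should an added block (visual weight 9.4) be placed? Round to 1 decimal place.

(1121.2, 700.1)

After adding the added block, total weight = 1.3 + 8.3 + 4.3 + 7.6 + 1.4 + 9.4 = 32.3.
Along x: (19629.3 + 9.4·x) / 32.3 = 934 (existing moment 1.3·247 + 8.3·818 + 4.3·1438 + 7.6·612 + 1.4·1203 = 19629.3) ⇒ x = (30168.2 − 19629.3) / 9.4 ≈ 1121.16.
Along y: (6855.6 + 9.4·y) / 32.3 = 416 (existing moment 1.3·554 + 8.3·88 + 4.3·150 + 7.6·553 + 1.4·398 = 6855.6) ⇒ y = (13436.8 − 6855.6) / 9.4 ≈ 700.13.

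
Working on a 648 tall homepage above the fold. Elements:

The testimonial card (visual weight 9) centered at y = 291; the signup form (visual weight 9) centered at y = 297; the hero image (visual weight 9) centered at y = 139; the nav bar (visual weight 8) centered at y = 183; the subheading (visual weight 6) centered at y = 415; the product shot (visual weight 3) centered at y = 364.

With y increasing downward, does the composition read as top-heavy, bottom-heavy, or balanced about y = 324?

Total weight = 9 + 9 + 9 + 8 + 6 + 3 = 44.
Σw·y = 11589; ȳ = 11589/44 ≈ 263.39.
263.4 vs midline 324 → top-heavy.

top-heavy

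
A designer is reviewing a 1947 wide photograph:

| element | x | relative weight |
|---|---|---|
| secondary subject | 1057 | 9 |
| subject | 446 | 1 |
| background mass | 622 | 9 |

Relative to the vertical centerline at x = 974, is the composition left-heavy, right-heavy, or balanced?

left-heavy

Total weight = 9 + 1 + 9 = 19.
x-moment: 9·1057 + 1·446 + 9·622 = 15557; centroid 15557/19 ≈ 818.79.
Since 818.8 is left of 974, the composition reads left-heavy.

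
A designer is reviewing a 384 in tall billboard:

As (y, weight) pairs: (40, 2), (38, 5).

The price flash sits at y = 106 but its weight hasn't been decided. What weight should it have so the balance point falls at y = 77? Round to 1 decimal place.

Fixed elements: Σw = 2 + 5 = 7, Σw·y = 2·40 + 5·38 = 270.
For the centroid to hit 77: (270 + w·106) / (7 + w) = 77.
Rearranging, w·(106 − 77) = 77·7 − 270 = 269, so w ≈ 269/29 = 9.28.

w ≈ 9.3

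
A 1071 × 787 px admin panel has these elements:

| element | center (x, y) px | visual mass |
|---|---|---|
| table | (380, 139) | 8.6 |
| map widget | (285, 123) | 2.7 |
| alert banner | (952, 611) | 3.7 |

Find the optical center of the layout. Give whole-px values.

Σw = 8.6 + 2.7 + 3.7 = 15.0.
x-moment: 8.6·380 + 2.7·285 + 3.7·952 = 7559.9; centroid 7559.9/15.0 ≈ 503.99.
y-moment: 8.6·139 + 2.7·123 + 3.7·611 = 3788.2; centroid 3788.2/15.0 ≈ 252.55.

(504, 253)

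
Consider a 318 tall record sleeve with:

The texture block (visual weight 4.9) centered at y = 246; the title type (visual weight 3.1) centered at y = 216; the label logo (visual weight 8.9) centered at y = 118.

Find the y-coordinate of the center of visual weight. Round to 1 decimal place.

y ≈ 173.1

Weights sum to 4.9 + 3.1 + 8.9 = 16.9.
y: (4.9·246 + 3.1·216 + 8.9·118) / 16.9 = 2925.2 / 16.9 ≈ 173.09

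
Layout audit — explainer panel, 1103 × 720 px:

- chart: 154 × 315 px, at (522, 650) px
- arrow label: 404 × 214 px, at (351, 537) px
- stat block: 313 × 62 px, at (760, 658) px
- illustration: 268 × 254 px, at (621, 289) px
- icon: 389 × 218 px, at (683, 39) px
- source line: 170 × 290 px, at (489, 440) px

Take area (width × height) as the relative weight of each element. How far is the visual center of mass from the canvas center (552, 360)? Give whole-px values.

Taking area as weight: chart 154·315 = 48510, arrow label 404·214 = 86456, stat block 313·62 = 19406, illustration 268·254 = 68072, icon 389·218 = 84802, source line 170·290 = 49300. Sum 356546.
x: moment 194717014 / weight 356546 ≈ 546.12
Σw·y = 135399606; ȳ = 135399606/356546 ≈ 379.75.
Offset from (552, 360): Δx ≈ -5.88, Δy ≈ 19.75; distance = √(Δx² + Δy²) ≈ 20.61.

≈ 21 px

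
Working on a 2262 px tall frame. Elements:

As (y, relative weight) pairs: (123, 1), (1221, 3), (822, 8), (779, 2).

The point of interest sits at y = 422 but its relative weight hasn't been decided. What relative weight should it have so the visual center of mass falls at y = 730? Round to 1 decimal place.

w ≈ 5.5

Known weights sum to 1 + 3 + 8 + 2 = 14; their moment is 1·123 + 3·1221 + 8·822 + 2·779 = 11920.
Set Σw·y/Σw = 730: (11920 + 422w) = 730·(14 + w).
So w = (730·14 − 11920)/(422 − 730) = -1700/-308 ≈ 5.52.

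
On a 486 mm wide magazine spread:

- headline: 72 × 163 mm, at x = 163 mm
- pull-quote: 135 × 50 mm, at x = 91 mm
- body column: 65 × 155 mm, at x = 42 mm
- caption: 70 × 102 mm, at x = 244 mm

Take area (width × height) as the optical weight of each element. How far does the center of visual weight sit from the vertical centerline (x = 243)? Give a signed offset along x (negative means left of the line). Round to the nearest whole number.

≈ -112 mm

Areas → weights: headline 72·163 = 11736, pull-quote 135·50 = 6750, body column 65·155 = 10075, caption 70·102 = 7140; Σw = 35701.
Σw·x = 11736·163 + 6750·91 + 10075·42 + 7140·244 = 4692528, so x̄ = 4692528/35701 ≈ 131.44.
Difference: 131.44 − 243 ≈ -111.56.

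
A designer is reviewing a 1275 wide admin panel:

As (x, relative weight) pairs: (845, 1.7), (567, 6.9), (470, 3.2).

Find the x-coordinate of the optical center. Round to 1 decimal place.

Σw = 1.7 + 6.9 + 3.2 = 11.8.
x-moment: 1.7·845 + 6.9·567 + 3.2·470 = 6852.8; centroid 6852.8/11.8 ≈ 580.75.

x ≈ 580.7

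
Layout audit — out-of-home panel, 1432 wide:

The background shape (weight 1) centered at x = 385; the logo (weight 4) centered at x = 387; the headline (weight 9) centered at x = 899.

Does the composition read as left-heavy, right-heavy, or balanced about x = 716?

balanced

Σw = 1 + 4 + 9 = 14.
x: (1·385 + 4·387 + 9·899) / 14 = 10024 / 14 ≈ 716.00
That equals the midline 716 — balanced.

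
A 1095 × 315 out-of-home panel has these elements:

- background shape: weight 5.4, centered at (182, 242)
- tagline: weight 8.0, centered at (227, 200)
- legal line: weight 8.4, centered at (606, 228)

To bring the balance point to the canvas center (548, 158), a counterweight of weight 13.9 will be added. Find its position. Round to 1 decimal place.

(839.9, 58.9)

New total weight: (5.4 + 8.0 + 8.4) + 13.9 = 35.7.
Along x: (7889.2 + 13.9·x) / 35.7 = 548 (existing moment 5.4·182 + 8.0·227 + 8.4·606 = 7889.2) ⇒ x = (19563.6 − 7889.2) / 13.9 ≈ 839.88.
Along y: (4822.0 + 13.9·y) / 35.7 = 158 (existing moment 5.4·242 + 8.0·200 + 8.4·228 = 4822.0) ⇒ y = (5640.6 − 4822.0) / 13.9 ≈ 58.89.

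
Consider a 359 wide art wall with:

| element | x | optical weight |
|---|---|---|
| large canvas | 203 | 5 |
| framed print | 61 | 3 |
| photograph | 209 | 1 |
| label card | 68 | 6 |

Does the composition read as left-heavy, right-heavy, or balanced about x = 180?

left-heavy

Σw = 5 + 3 + 1 + 6 = 15.
Σw·x = 5·203 + 3·61 + 1·209 + 6·68 = 1815, so x̄ = 1815/15 ≈ 121.00.
Since 121.0 is left of 180, the composition reads left-heavy.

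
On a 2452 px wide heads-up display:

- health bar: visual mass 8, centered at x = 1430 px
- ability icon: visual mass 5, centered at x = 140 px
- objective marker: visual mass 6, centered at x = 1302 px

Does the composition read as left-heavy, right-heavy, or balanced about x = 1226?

left-heavy

Σw = 8 + 5 + 6 = 19.
Σw·x = 8·1430 + 5·140 + 6·1302 = 19952, so x̄ = 19952/19 ≈ 1050.11.
1050.1 lies left of the midline 1226, so the layout is left-heavy.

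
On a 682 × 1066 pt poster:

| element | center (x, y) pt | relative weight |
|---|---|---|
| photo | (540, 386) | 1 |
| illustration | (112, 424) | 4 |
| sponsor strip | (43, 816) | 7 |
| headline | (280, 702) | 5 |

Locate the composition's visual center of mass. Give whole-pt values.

(158, 665)

Weights sum to 1 + 4 + 7 + 5 = 17.
x: (1·540 + 4·112 + 7·43 + 5·280) / 17 = 2689 / 17 ≈ 158.18
y: (1·386 + 4·424 + 7·816 + 5·702) / 17 = 11304 / 17 ≈ 664.94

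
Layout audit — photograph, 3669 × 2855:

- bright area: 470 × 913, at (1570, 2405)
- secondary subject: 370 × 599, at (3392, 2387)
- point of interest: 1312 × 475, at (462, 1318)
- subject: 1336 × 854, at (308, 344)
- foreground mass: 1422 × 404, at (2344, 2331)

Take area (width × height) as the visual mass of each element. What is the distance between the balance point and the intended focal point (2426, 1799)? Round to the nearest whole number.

≈ 1353

Areas: bright area 470·913 = 429110, secondary subject 370·599 = 221630, point of interest 1312·475 = 623200, subject 1336·854 = 1140944, foreground mass 1422·404 = 574488. Total weight = 2989372.
x: (429110·1570 + 221630·3392 + 623200·462 + 1140944·308 + 574488·2344) / 2989372 = 3411400684 / 2989372 ≈ 1141.18
y: (429110·2405 + 221630·2387 + 623200·1318 + 1140944·344 + 574488·2331) / 2989372 = 4114034224 / 2989372 ≈ 1376.22
From (2426, 1799): dx = -1284.82, dy = -422.78, so the distance is √(dx²+dy²) ≈ 1352.60.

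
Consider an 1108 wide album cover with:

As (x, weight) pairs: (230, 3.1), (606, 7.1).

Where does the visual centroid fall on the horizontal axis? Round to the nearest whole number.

x ≈ 492

Weights sum to 3.1 + 7.1 = 10.2.
x-moment: 3.1·230 + 7.1·606 = 5015.6; centroid 5015.6/10.2 ≈ 491.73.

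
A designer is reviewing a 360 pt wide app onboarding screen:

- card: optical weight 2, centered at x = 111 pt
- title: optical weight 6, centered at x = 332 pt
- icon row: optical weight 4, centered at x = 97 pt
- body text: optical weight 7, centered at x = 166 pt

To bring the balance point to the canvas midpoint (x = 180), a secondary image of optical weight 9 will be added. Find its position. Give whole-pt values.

x ≈ 142

After adding the secondary image, total weight = 2 + 6 + 4 + 7 + 9 = 28.
x: need Σw·x = 28·180 = 5040. Existing = 2·111 + 6·332 + 4·97 + 7·166 = 3764. Remainder 1276 / 9 ≈ 141.78.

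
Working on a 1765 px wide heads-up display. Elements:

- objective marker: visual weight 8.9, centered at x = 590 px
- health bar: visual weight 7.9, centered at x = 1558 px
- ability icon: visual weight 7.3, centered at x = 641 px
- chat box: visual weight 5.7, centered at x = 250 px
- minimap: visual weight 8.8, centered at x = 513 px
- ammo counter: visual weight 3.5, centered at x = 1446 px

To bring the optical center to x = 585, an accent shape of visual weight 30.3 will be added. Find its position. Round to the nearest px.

x ≈ 301

With the accent shape, Σw becomes 8.9 + 7.9 + 7.3 + 5.7 + 8.8 + 3.5 + 30.3 = 72.4.
x: need Σw·x = 72.4·585 = 42354.0. Existing = 8.9·590 + 7.9·1558 + 7.3·641 + 5.7·250 + 8.8·513 + 3.5·1446 = 33238.9. Remainder 9115.1 / 30.3 ≈ 300.83.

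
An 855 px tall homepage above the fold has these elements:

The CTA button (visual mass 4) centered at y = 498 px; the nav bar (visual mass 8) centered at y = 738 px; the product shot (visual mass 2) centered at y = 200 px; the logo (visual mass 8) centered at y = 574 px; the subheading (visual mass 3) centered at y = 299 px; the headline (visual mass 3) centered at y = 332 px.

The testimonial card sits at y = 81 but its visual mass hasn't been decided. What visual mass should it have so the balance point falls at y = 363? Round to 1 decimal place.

w ≈ 16.4

Existing Σw = 28 (4 + 8 + 2 + 8 + 3 + 3); existing moment 4·498 + 8·738 + 2·200 + 8·574 + 3·299 + 3·332 = 14781.
For the centroid to hit 363: (14781 + w·81) / (28 + w) = 363.
Rearranging, w·(81 − 363) = 363·28 − 14781 = -4617, so w ≈ -4617/-282 = 16.37.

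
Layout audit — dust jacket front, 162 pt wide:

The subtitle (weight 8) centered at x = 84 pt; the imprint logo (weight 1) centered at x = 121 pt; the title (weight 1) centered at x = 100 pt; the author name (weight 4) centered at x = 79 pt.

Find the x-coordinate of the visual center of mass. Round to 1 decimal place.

x ≈ 86.4

Σw = 8 + 1 + 1 + 4 = 14.
x: (8·84 + 1·121 + 1·100 + 4·79) / 14 = 1209 / 14 ≈ 86.36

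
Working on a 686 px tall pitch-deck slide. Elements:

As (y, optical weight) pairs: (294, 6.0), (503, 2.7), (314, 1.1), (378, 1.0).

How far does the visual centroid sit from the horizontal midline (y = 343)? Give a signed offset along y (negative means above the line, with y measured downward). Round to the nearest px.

≈ 13 px

Σw = 6.0 + 2.7 + 1.1 + 1.0 = 10.8.
y-moment: 6.0·294 + 2.7·503 + 1.1·314 + 1.0·378 = 3845.5; centroid 3845.5/10.8 ≈ 356.06.
Against y = 343, that's 356.06 − 343 = 13.06.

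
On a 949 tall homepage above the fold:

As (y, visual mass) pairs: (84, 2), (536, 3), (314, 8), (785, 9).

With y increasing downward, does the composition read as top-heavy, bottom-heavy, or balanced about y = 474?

bottom-heavy

Weights sum to 2 + 3 + 8 + 9 = 22.
y: (2·84 + 3·536 + 8·314 + 9·785) / 22 = 11353 / 22 ≈ 516.05
516.0 vs midline 474 → bottom-heavy.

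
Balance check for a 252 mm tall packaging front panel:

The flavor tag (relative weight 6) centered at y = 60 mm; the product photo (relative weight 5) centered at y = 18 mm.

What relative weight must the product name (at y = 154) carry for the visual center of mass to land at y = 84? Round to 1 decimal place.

w ≈ 6.8

Existing Σw = 11 (6 + 5); existing moment 6·60 + 5·18 = 450.
For the centroid to hit 84: (450 + w·154) / (11 + w) = 84.
Rearranging, w·(154 − 84) = 84·11 − 450 = 474, so w ≈ 474/70 = 6.77.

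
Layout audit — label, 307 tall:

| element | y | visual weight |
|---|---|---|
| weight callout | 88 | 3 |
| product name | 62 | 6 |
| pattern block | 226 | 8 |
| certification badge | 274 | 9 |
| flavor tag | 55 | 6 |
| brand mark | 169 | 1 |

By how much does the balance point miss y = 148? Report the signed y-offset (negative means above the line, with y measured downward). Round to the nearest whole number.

Total weight = 3 + 6 + 8 + 9 + 6 + 1 = 33.
Σw·y = 5409; ȳ = 5409/33 ≈ 163.91.
Offset from y = 148: 163.91 − 148 ≈ 15.91.

≈ 16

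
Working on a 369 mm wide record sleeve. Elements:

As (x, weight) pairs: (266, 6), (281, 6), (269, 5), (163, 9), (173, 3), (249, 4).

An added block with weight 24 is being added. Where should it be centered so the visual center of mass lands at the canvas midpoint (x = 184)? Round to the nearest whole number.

With the added block, Σw becomes 6 + 6 + 5 + 9 + 3 + 4 + 24 = 57.
x: need Σw·x = 57·184 = 10488. Existing = 6·266 + 6·281 + 5·269 + 9·163 + 3·173 + 4·249 = 7609. Remainder 2879 / 24 ≈ 119.96.

x ≈ 120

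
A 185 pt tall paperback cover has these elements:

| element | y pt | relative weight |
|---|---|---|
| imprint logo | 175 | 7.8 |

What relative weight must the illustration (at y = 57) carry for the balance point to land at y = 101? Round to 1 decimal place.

w ≈ 13.1

Known: weight 7.8 with moment 7.8·175 = 1365.0.
Set Σw·y/Σw = 101: (1365.0 + 57w) = 101·(7.8 + w).
Rearranging, w·(57 − 101) = 101·7.8 − 1365.0 = -577.2, so w ≈ -577.2/-44 = 13.12.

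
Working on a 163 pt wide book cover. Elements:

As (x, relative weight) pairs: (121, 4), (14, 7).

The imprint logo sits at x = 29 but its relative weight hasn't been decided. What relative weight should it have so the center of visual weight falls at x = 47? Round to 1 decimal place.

w ≈ 3.6

Fixed elements: Σw = 4 + 7 = 11, Σw·x = 4·121 + 7·14 = 582.
Balance at x = 47 requires (582 + w·29) / (11 + w) = 47.
Rearranging, w·(29 − 47) = 47·11 − 582 = -65, so w ≈ -65/-18 = 3.61.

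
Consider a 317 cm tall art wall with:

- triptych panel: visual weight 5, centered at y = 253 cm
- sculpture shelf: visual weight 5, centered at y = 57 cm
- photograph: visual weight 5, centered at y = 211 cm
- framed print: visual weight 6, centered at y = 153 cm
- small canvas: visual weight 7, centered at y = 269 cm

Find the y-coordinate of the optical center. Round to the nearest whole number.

y ≈ 193

Σw = 5 + 5 + 5 + 6 + 7 = 28.
y: (5·253 + 5·57 + 5·211 + 6·153 + 7·269) / 28 = 5406 / 28 ≈ 193.07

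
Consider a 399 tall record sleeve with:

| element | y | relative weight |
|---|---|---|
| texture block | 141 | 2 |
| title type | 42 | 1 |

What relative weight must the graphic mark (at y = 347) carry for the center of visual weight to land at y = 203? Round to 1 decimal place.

w ≈ 2.0

Known weights sum to 2 + 1 = 3; their moment is 2·141 + 1·42 = 324.
Balance at y = 203 requires (324 + w·347) / (3 + w) = 203.
So w = (203·3 − 324)/(347 − 203) = 285/144 ≈ 1.98.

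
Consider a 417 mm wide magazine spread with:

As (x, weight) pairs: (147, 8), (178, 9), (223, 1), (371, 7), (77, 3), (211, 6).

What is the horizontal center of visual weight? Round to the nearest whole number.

Σw = 8 + 9 + 1 + 7 + 3 + 6 = 34.
x-moment: 8·147 + 9·178 + 1·223 + 7·371 + 3·77 + 6·211 = 7095; centroid 7095/34 ≈ 208.68.

x ≈ 209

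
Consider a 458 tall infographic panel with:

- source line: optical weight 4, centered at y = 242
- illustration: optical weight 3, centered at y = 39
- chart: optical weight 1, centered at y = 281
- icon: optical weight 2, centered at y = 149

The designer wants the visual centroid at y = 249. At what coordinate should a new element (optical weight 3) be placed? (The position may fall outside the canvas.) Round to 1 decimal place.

With the new element, Σw becomes 4 + 3 + 1 + 2 + 3 = 13.
y: need Σw·y = 13·249 = 3237. Existing = 4·242 + 3·39 + 1·281 + 2·149 = 1664. Remainder 1573 / 3 ≈ 524.33.

y ≈ 524.3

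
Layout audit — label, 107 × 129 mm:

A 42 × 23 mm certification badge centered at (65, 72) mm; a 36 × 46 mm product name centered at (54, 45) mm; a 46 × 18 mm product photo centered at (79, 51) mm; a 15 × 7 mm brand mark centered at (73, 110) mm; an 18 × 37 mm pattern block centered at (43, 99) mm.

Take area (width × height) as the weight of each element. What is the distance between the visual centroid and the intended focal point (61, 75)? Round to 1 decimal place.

Taking area as weight: certification badge 42·23 = 966, product name 36·46 = 1656, product photo 46·18 = 828, brand mark 15·7 = 105, pattern block 18·37 = 666. Sum 4221.
Σw·x = 966·65 + 1656·54 + 828·79 + 105·73 + 666·43 = 253929, so x̄ = 253929/4221 ≈ 60.16.
Σw·y = 966·72 + 1656·45 + 828·51 + 105·110 + 666·99 = 263784, so ȳ = 263784/4221 ≈ 62.49.
From (61, 75): dx = -0.84, dy = -12.51, so the distance is √(dx²+dy²) ≈ 12.54.

≈ 12.5 mm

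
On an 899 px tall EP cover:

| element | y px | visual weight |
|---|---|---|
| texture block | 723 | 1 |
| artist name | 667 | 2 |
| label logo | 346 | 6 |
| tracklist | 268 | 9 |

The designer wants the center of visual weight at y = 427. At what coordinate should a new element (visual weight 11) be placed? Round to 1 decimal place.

y ≈ 530.7

After adding the new element, total weight = 1 + 2 + 6 + 9 + 11 = 29.
y: need Σw·y = 29·427 = 12383. Existing = 1·723 + 2·667 + 6·346 + 9·268 = 6545. Remainder 5838 / 11 ≈ 530.73.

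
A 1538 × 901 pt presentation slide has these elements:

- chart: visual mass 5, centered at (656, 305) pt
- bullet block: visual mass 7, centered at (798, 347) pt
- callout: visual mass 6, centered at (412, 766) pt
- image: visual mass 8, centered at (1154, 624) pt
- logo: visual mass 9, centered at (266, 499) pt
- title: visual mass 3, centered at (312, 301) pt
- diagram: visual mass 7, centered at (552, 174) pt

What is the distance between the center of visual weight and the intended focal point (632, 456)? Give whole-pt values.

≈ 17 pt

Total weight = 5 + 7 + 6 + 8 + 9 + 3 + 7 = 45.
Σw·x = 27764; x̄ = 27764/45 ≈ 616.98.
y: moment 20154 / weight 45 ≈ 447.87
From (632, 456): dx = -15.02, dy = -8.13, so the distance is √(dx²+dy²) ≈ 17.08.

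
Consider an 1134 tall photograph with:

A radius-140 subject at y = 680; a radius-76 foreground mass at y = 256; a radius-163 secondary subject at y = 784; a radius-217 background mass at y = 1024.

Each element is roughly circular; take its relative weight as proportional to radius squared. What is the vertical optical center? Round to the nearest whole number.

r² weights: subject 140² = 19600, foreground mass 76² = 5776, secondary subject 163² = 26569, background mass 217² = 47089. Total = 99034.
y-moment: 19600·680 + 5776·256 + 26569·784 + 47089·1024 = 83855888; centroid 83855888/99034 ≈ 846.74.

y ≈ 847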